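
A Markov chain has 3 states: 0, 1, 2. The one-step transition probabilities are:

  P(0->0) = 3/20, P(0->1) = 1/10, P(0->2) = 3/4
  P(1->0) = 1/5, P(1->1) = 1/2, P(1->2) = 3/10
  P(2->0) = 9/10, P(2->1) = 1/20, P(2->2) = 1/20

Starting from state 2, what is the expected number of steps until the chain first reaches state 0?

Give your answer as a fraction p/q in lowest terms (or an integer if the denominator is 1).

Let h_i = expected steps to first reach 0 from state i.
Boundary: h_0 = 0.
First-step equations for the other states:
  h_1 = 1 + 1/5*h_0 + 1/2*h_1 + 3/10*h_2
  h_2 = 1 + 9/10*h_0 + 1/20*h_1 + 1/20*h_2

Substituting h_0 = 0 and rearranging gives the linear system (I - Q) h = 1:
  [1/2, -3/10] . (h_1, h_2) = 1
  [-1/20, 19/20] . (h_1, h_2) = 1

Solving yields:
  h_1 = 125/46
  h_2 = 55/46

Starting state is 2, so the expected hitting time is h_2 = 55/46.

Answer: 55/46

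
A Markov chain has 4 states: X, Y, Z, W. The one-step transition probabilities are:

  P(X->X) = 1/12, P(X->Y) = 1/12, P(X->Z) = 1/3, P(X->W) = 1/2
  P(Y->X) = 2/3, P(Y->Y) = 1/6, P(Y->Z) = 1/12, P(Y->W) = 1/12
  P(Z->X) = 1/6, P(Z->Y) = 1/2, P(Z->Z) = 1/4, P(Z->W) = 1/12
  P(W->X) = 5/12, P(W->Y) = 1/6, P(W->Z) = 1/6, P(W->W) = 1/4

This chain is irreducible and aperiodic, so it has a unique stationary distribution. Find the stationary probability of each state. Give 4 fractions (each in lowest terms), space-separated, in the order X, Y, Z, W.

The stationary distribution satisfies pi = pi * P, i.e.:
  pi_X = 1/12*pi_X + 2/3*pi_Y + 1/6*pi_Z + 5/12*pi_W
  pi_Y = 1/12*pi_X + 1/6*pi_Y + 1/2*pi_Z + 1/6*pi_W
  pi_Z = 1/3*pi_X + 1/12*pi_Y + 1/4*pi_Z + 1/6*pi_W
  pi_W = 1/2*pi_X + 1/12*pi_Y + 1/12*pi_Z + 1/4*pi_W
with normalization: pi_X + pi_Y + pi_Z + pi_W = 1.

Using the first 3 balance equations plus normalization, the linear system A*pi = b is:
  [-11/12, 2/3, 1/6, 5/12] . pi = 0
  [1/12, -5/6, 1/2, 1/6] . pi = 0
  [1/3, 1/12, -3/4, 1/6] . pi = 0
  [1, 1, 1, 1] . pi = 1

Solving yields:
  pi_X = 176/565
  pi_Y = 483/2260
  pi_Z = 99/452
  pi_W = 289/1130

Verification (pi * P):
  176/565*1/12 + 483/2260*2/3 + 99/452*1/6 + 289/1130*5/12 = 176/565 = pi_X  (ok)
  176/565*1/12 + 483/2260*1/6 + 99/452*1/2 + 289/1130*1/6 = 483/2260 = pi_Y  (ok)
  176/565*1/3 + 483/2260*1/12 + 99/452*1/4 + 289/1130*1/6 = 99/452 = pi_Z  (ok)
  176/565*1/2 + 483/2260*1/12 + 99/452*1/12 + 289/1130*1/4 = 289/1130 = pi_W  (ok)

Answer: 176/565 483/2260 99/452 289/1130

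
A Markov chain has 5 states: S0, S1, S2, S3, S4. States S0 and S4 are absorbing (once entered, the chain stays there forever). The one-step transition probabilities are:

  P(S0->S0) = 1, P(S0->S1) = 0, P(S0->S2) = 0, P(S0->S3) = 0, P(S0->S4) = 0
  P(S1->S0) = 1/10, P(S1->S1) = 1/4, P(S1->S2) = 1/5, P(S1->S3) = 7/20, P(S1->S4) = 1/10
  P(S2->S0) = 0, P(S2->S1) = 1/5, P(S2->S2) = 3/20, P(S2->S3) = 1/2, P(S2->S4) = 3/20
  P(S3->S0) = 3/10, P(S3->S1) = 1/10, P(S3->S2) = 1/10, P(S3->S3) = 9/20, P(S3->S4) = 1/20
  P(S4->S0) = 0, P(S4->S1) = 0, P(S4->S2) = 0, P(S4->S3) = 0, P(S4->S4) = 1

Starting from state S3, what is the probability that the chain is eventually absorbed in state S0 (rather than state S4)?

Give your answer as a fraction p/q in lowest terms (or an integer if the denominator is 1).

Answer: 66/85

Derivation:
Let a_i = P(absorbed in S0 | start in state i).
Boundary conditions: a_S0 = 1, a_S4 = 0.
For each transient state i, a_i = sum_j P(i->j) * a_j:
  a_S1 = 1/10*a_S0 + 1/4*a_S1 + 1/5*a_S2 + 7/20*a_S3 + 1/10*a_S4
  a_S2 = 0*a_S0 + 1/5*a_S1 + 3/20*a_S2 + 1/2*a_S3 + 3/20*a_S4
  a_S3 = 3/10*a_S0 + 1/10*a_S1 + 1/10*a_S2 + 9/20*a_S3 + 1/20*a_S4

Substituting a_S0 = 1 and a_S4 = 0, rearrange to (I - Q) a = r where r[i] = P(i -> S0):
  [3/4, -1/5, -7/20] . (a_S1, a_S2, a_S3) = 1/10
  [-1/5, 17/20, -1/2] . (a_S1, a_S2, a_S3) = 0
  [-1/10, -1/10, 11/20] . (a_S1, a_S2, a_S3) = 3/10

Solving yields:
  a_S1 = 56/85
  a_S2 = 52/85
  a_S3 = 66/85

Starting state is S3, so the absorption probability is a_S3 = 66/85.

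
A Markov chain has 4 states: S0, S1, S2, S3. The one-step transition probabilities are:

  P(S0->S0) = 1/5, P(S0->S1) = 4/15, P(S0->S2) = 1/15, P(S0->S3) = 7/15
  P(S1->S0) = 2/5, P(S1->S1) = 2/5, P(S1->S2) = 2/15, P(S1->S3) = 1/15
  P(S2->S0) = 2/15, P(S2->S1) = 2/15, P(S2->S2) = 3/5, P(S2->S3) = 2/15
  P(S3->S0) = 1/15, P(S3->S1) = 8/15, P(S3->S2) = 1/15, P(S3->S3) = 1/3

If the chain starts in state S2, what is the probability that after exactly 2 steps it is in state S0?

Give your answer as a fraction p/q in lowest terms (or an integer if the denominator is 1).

Computing P^2 by repeated multiplication:
P^1 =
  S0: [1/5, 4/15, 1/15, 7/15]
  S1: [2/5, 2/5, 2/15, 1/15]
  S2: [2/15, 2/15, 3/5, 2/15]
  S3: [1/15, 8/15, 1/15, 1/3]
P^2 =
  S0: [14/75, 94/225, 3/25, 62/225]
  S1: [59/225, 8/25, 37/225, 19/75]
  S2: [38/225, 6/25, 89/225, 44/225]
  S3: [58/225, 94/225, 31/225, 14/75]

(P^2)[S2 -> S0] = 38/225

Answer: 38/225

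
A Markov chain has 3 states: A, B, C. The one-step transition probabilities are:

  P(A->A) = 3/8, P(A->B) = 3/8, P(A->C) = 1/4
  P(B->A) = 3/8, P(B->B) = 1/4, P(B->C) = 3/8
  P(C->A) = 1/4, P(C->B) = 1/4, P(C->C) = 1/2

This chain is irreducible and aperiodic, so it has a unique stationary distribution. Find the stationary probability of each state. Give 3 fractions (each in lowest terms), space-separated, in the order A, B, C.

The stationary distribution satisfies pi = pi * P, i.e.:
  pi_A = 3/8*pi_A + 3/8*pi_B + 1/4*pi_C
  pi_B = 3/8*pi_A + 1/4*pi_B + 1/4*pi_C
  pi_C = 1/4*pi_A + 3/8*pi_B + 1/2*pi_C
with normalization: pi_A + pi_B + pi_C = 1.

Using the first 2 balance equations plus normalization, the linear system A*pi = b is:
  [-5/8, 3/8, 1/4] . pi = 0
  [3/8, -3/4, 1/4] . pi = 0
  [1, 1, 1] . pi = 1

Solving yields:
  pi_A = 18/55
  pi_B = 16/55
  pi_C = 21/55

Verification (pi * P):
  18/55*3/8 + 16/55*3/8 + 21/55*1/4 = 18/55 = pi_A  (ok)
  18/55*3/8 + 16/55*1/4 + 21/55*1/4 = 16/55 = pi_B  (ok)
  18/55*1/4 + 16/55*3/8 + 21/55*1/2 = 21/55 = pi_C  (ok)

Answer: 18/55 16/55 21/55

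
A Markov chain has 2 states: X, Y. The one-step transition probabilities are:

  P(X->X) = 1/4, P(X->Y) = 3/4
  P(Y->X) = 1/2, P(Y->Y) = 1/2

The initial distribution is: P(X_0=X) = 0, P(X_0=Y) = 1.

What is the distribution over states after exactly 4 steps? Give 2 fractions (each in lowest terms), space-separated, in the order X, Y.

Answer: 51/128 77/128

Derivation:
Propagating the distribution step by step (d_{t+1} = d_t * P):
d_0 = (X=0, Y=1)
  d_1[X] = 0*1/4 + 1*1/2 = 1/2
  d_1[Y] = 0*3/4 + 1*1/2 = 1/2
d_1 = (X=1/2, Y=1/2)
  d_2[X] = 1/2*1/4 + 1/2*1/2 = 3/8
  d_2[Y] = 1/2*3/4 + 1/2*1/2 = 5/8
d_2 = (X=3/8, Y=5/8)
  d_3[X] = 3/8*1/4 + 5/8*1/2 = 13/32
  d_3[Y] = 3/8*3/4 + 5/8*1/2 = 19/32
d_3 = (X=13/32, Y=19/32)
  d_4[X] = 13/32*1/4 + 19/32*1/2 = 51/128
  d_4[Y] = 13/32*3/4 + 19/32*1/2 = 77/128
d_4 = (X=51/128, Y=77/128)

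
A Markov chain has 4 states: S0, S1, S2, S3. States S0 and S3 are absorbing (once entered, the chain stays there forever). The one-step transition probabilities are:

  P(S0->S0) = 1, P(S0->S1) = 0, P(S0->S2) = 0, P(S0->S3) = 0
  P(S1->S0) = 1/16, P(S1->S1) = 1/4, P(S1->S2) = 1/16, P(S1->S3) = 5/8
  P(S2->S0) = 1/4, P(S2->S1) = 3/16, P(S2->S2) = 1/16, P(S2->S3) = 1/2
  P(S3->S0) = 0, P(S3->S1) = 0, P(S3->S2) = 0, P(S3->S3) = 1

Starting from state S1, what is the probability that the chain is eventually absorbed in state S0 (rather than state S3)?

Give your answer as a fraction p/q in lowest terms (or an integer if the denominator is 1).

Let a_i = P(absorbed in S0 | start in state i).
Boundary conditions: a_S0 = 1, a_S3 = 0.
For each transient state i, a_i = sum_j P(i->j) * a_j:
  a_S1 = 1/16*a_S0 + 1/4*a_S1 + 1/16*a_S2 + 5/8*a_S3
  a_S2 = 1/4*a_S0 + 3/16*a_S1 + 1/16*a_S2 + 1/2*a_S3

Substituting a_S0 = 1 and a_S3 = 0, rearrange to (I - Q) a = r where r[i] = P(i -> S0):
  [3/4, -1/16] . (a_S1, a_S2) = 1/16
  [-3/16, 15/16] . (a_S1, a_S2) = 1/4

Solving yields:
  a_S1 = 19/177
  a_S2 = 17/59

Starting state is S1, so the absorption probability is a_S1 = 19/177.

Answer: 19/177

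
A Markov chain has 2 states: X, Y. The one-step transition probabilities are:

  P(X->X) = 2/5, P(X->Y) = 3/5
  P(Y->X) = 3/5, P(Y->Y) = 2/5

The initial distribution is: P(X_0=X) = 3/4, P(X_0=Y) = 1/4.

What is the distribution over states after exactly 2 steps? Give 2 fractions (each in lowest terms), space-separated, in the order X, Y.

Answer: 51/100 49/100

Derivation:
Propagating the distribution step by step (d_{t+1} = d_t * P):
d_0 = (X=3/4, Y=1/4)
  d_1[X] = 3/4*2/5 + 1/4*3/5 = 9/20
  d_1[Y] = 3/4*3/5 + 1/4*2/5 = 11/20
d_1 = (X=9/20, Y=11/20)
  d_2[X] = 9/20*2/5 + 11/20*3/5 = 51/100
  d_2[Y] = 9/20*3/5 + 11/20*2/5 = 49/100
d_2 = (X=51/100, Y=49/100)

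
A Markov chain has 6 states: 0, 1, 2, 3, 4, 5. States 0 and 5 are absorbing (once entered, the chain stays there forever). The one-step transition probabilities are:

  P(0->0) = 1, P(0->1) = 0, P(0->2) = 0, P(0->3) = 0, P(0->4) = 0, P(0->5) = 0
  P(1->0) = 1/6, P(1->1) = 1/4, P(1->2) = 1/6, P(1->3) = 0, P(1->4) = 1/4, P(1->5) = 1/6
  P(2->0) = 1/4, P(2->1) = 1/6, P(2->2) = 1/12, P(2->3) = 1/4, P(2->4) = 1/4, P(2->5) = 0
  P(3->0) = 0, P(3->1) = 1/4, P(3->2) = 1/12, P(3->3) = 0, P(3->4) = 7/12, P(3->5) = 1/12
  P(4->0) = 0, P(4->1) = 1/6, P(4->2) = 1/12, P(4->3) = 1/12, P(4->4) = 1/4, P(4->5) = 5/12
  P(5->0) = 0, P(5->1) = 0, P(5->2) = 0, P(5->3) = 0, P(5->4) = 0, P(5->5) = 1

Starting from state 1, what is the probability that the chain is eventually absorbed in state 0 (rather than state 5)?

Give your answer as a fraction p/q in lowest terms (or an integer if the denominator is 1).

Let a_i = P(absorbed in 0 | start in state i).
Boundary conditions: a_0 = 1, a_5 = 0.
For each transient state i, a_i = sum_j P(i->j) * a_j:
  a_1 = 1/6*a_0 + 1/4*a_1 + 1/6*a_2 + 0*a_3 + 1/4*a_4 + 1/6*a_5
  a_2 = 1/4*a_0 + 1/6*a_1 + 1/12*a_2 + 1/4*a_3 + 1/4*a_4 + 0*a_5
  a_3 = 0*a_0 + 1/4*a_1 + 1/12*a_2 + 0*a_3 + 7/12*a_4 + 1/12*a_5
  a_4 = 0*a_0 + 1/6*a_1 + 1/12*a_2 + 1/12*a_3 + 1/4*a_4 + 5/12*a_5

Substituting a_0 = 1 and a_5 = 0, rearrange to (I - Q) a = r where r[i] = P(i -> 0):
  [3/4, -1/6, 0, -1/4] . (a_1, a_2, a_3, a_4) = 1/6
  [-1/6, 11/12, -1/4, -1/4] . (a_1, a_2, a_3, a_4) = 1/4
  [-1/4, -1/12, 1, -7/12] . (a_1, a_2, a_3, a_4) = 0
  [-1/6, -1/12, -1/12, 3/4] . (a_1, a_2, a_3, a_4) = 0

Solving yields:
  a_1 = 2771/7426
  a_2 = 1648/3713
  a_3 = 1647/7426
  a_4 = 1165/7426

Starting state is 1, so the absorption probability is a_1 = 2771/7426.

Answer: 2771/7426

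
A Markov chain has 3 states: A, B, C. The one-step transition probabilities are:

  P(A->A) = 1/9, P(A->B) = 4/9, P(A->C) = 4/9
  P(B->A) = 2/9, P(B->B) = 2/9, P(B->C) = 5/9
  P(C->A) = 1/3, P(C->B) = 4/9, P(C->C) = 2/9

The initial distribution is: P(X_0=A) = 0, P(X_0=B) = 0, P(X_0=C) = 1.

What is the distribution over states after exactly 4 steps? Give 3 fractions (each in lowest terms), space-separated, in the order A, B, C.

Propagating the distribution step by step (d_{t+1} = d_t * P):
d_0 = (A=0, B=0, C=1)
  d_1[A] = 0*1/9 + 0*2/9 + 1*1/3 = 1/3
  d_1[B] = 0*4/9 + 0*2/9 + 1*4/9 = 4/9
  d_1[C] = 0*4/9 + 0*5/9 + 1*2/9 = 2/9
d_1 = (A=1/3, B=4/9, C=2/9)
  d_2[A] = 1/3*1/9 + 4/9*2/9 + 2/9*1/3 = 17/81
  d_2[B] = 1/3*4/9 + 4/9*2/9 + 2/9*4/9 = 28/81
  d_2[C] = 1/3*4/9 + 4/9*5/9 + 2/9*2/9 = 4/9
d_2 = (A=17/81, B=28/81, C=4/9)
  d_3[A] = 17/81*1/9 + 28/81*2/9 + 4/9*1/3 = 181/729
  d_3[B] = 17/81*4/9 + 28/81*2/9 + 4/9*4/9 = 268/729
  d_3[C] = 17/81*4/9 + 28/81*5/9 + 4/9*2/9 = 280/729
d_3 = (A=181/729, B=268/729, C=280/729)
  d_4[A] = 181/729*1/9 + 268/729*2/9 + 280/729*1/3 = 173/729
  d_4[B] = 181/729*4/9 + 268/729*2/9 + 280/729*4/9 = 2380/6561
  d_4[C] = 181/729*4/9 + 268/729*5/9 + 280/729*2/9 = 2624/6561
d_4 = (A=173/729, B=2380/6561, C=2624/6561)

Answer: 173/729 2380/6561 2624/6561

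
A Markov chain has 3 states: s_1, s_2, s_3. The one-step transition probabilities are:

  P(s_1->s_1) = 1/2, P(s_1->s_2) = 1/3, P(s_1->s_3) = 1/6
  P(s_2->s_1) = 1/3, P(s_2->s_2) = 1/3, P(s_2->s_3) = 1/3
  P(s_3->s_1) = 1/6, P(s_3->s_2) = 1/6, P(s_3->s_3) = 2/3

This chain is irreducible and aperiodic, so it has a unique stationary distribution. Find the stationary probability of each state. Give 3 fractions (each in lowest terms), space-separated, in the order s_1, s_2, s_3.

The stationary distribution satisfies pi = pi * P, i.e.:
  pi_s_1 = 1/2*pi_s_1 + 1/3*pi_s_2 + 1/6*pi_s_3
  pi_s_2 = 1/3*pi_s_1 + 1/3*pi_s_2 + 1/6*pi_s_3
  pi_s_3 = 1/6*pi_s_1 + 1/3*pi_s_2 + 2/3*pi_s_3
with normalization: pi_s_1 + pi_s_2 + pi_s_3 = 1.

Using the first 2 balance equations plus normalization, the linear system A*pi = b is:
  [-1/2, 1/3, 1/6] . pi = 0
  [1/3, -2/3, 1/6] . pi = 0
  [1, 1, 1] . pi = 1

Solving yields:
  pi_s_1 = 6/19
  pi_s_2 = 5/19
  pi_s_3 = 8/19

Verification (pi * P):
  6/19*1/2 + 5/19*1/3 + 8/19*1/6 = 6/19 = pi_s_1  (ok)
  6/19*1/3 + 5/19*1/3 + 8/19*1/6 = 5/19 = pi_s_2  (ok)
  6/19*1/6 + 5/19*1/3 + 8/19*2/3 = 8/19 = pi_s_3  (ok)

Answer: 6/19 5/19 8/19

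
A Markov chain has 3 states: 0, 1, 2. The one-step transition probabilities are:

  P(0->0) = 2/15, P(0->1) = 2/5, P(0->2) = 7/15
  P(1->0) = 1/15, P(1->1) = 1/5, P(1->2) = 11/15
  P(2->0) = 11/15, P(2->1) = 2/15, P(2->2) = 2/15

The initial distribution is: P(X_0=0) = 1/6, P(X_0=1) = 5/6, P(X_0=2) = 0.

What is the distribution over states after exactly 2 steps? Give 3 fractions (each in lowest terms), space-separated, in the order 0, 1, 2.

Answer: 239/450 229/1350 202/675

Derivation:
Propagating the distribution step by step (d_{t+1} = d_t * P):
d_0 = (0=1/6, 1=5/6, 2=0)
  d_1[0] = 1/6*2/15 + 5/6*1/15 + 0*11/15 = 7/90
  d_1[1] = 1/6*2/5 + 5/6*1/5 + 0*2/15 = 7/30
  d_1[2] = 1/6*7/15 + 5/6*11/15 + 0*2/15 = 31/45
d_1 = (0=7/90, 1=7/30, 2=31/45)
  d_2[0] = 7/90*2/15 + 7/30*1/15 + 31/45*11/15 = 239/450
  d_2[1] = 7/90*2/5 + 7/30*1/5 + 31/45*2/15 = 229/1350
  d_2[2] = 7/90*7/15 + 7/30*11/15 + 31/45*2/15 = 202/675
d_2 = (0=239/450, 1=229/1350, 2=202/675)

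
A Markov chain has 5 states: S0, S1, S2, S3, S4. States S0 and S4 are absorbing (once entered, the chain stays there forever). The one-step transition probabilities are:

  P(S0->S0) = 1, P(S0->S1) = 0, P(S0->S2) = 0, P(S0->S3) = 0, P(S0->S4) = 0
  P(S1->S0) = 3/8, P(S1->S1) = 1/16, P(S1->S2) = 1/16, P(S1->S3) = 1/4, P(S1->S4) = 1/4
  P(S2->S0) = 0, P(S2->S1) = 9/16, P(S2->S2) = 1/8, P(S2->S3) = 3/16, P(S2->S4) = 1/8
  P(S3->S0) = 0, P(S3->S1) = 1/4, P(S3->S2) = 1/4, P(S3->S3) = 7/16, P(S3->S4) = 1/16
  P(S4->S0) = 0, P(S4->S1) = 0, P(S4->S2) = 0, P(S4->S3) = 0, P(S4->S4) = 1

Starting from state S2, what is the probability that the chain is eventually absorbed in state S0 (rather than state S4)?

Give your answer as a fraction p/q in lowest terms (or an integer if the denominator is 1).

Answer: 558/1249

Derivation:
Let a_i = P(absorbed in S0 | start in state i).
Boundary conditions: a_S0 = 1, a_S4 = 0.
For each transient state i, a_i = sum_j P(i->j) * a_j:
  a_S1 = 3/8*a_S0 + 1/16*a_S1 + 1/16*a_S2 + 1/4*a_S3 + 1/4*a_S4
  a_S2 = 0*a_S0 + 9/16*a_S1 + 1/8*a_S2 + 3/16*a_S3 + 1/8*a_S4
  a_S3 = 0*a_S0 + 1/4*a_S1 + 1/4*a_S2 + 7/16*a_S3 + 1/16*a_S4

Substituting a_S0 = 1 and a_S4 = 0, rearrange to (I - Q) a = r where r[i] = P(i -> S0):
  [15/16, -1/16, -1/4] . (a_S1, a_S2, a_S3) = 3/8
  [-9/16, 7/8, -3/16] . (a_S1, a_S2, a_S3) = 0
  [-1/4, -1/4, 9/16] . (a_S1, a_S2, a_S3) = 0

Solving yields:
  a_S1 = 684/1249
  a_S2 = 558/1249
  a_S3 = 552/1249

Starting state is S2, so the absorption probability is a_S2 = 558/1249.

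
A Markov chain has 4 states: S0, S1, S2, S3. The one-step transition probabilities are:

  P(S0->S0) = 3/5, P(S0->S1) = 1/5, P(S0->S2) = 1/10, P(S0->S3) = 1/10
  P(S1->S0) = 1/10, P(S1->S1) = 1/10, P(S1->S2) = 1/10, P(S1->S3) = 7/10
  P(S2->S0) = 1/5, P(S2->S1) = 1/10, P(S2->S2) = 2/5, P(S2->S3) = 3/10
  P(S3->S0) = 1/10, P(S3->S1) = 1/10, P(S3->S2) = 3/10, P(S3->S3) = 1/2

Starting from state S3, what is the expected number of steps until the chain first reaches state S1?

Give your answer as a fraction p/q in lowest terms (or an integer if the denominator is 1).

Let h_i = expected steps to first reach S1 from state i.
Boundary: h_S1 = 0.
First-step equations for the other states:
  h_S0 = 1 + 3/5*h_S0 + 1/5*h_S1 + 1/10*h_S2 + 1/10*h_S3
  h_S2 = 1 + 1/5*h_S0 + 1/10*h_S1 + 2/5*h_S2 + 3/10*h_S3
  h_S3 = 1 + 1/10*h_S0 + 1/10*h_S1 + 3/10*h_S2 + 1/2*h_S3

Substituting h_S1 = 0 and rearranging gives the linear system (I - Q) h = 1:
  [2/5, -1/10, -1/10] . (h_S0, h_S2, h_S3) = 1
  [-1/5, 3/5, -3/10] . (h_S0, h_S2, h_S3) = 1
  [-1/10, -3/10, 1/2] . (h_S0, h_S2, h_S3) = 1

Solving yields:
  h_S0 = 380/59
  h_S2 = 460/59
  h_S3 = 470/59

Starting state is S3, so the expected hitting time is h_S3 = 470/59.

Answer: 470/59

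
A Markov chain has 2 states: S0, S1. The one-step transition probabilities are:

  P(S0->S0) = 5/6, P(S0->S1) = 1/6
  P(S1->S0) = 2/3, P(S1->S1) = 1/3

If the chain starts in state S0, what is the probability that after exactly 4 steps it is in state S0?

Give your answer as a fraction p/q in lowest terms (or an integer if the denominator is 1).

Computing P^4 by repeated multiplication:
P^1 =
  S0: [5/6, 1/6]
  S1: [2/3, 1/3]
P^2 =
  S0: [29/36, 7/36]
  S1: [7/9, 2/9]
P^3 =
  S0: [173/216, 43/216]
  S1: [43/54, 11/54]
P^4 =
  S0: [1037/1296, 259/1296]
  S1: [259/324, 65/324]

(P^4)[S0 -> S0] = 1037/1296

Answer: 1037/1296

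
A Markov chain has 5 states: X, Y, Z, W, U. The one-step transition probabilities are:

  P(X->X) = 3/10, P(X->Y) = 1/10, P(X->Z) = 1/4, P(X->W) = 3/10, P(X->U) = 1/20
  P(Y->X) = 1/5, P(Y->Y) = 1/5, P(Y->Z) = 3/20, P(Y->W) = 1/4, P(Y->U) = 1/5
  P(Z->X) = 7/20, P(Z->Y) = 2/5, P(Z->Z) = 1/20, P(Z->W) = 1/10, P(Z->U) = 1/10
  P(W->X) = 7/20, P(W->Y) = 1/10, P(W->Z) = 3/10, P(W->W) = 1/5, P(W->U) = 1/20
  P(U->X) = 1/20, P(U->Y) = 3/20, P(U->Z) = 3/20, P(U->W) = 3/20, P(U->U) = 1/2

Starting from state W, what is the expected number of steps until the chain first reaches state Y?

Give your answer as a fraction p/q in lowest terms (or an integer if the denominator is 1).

Let h_i = expected steps to first reach Y from state i.
Boundary: h_Y = 0.
First-step equations for the other states:
  h_X = 1 + 3/10*h_X + 1/10*h_Y + 1/4*h_Z + 3/10*h_W + 1/20*h_U
  h_Z = 1 + 7/20*h_X + 2/5*h_Y + 1/20*h_Z + 1/10*h_W + 1/10*h_U
  h_W = 1 + 7/20*h_X + 1/10*h_Y + 3/10*h_Z + 1/5*h_W + 1/20*h_U
  h_U = 1 + 1/20*h_X + 3/20*h_Y + 3/20*h_Z + 3/20*h_W + 1/2*h_U

Substituting h_Y = 0 and rearranging gives the linear system (I - Q) h = 1:
  [7/10, -1/4, -3/10, -1/20] . (h_X, h_Z, h_W, h_U) = 1
  [-7/20, 19/20, -1/10, -1/10] . (h_X, h_Z, h_W, h_U) = 1
  [-7/20, -3/10, 4/5, -1/20] . (h_X, h_Z, h_W, h_U) = 1
  [-1/20, -3/20, -3/20, 1/2] . (h_X, h_Z, h_W, h_U) = 1

Solving yields:
  h_X = 5899/991
  h_Z = 4425/991
  h_W = 5832/991
  h_U = 5649/991

Starting state is W, so the expected hitting time is h_W = 5832/991.

Answer: 5832/991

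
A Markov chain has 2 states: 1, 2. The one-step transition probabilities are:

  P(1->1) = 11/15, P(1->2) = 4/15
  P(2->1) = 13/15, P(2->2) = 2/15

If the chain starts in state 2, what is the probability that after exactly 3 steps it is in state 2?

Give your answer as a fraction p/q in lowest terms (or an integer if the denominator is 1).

Computing P^3 by repeated multiplication:
P^1 =
  1: [11/15, 4/15]
  2: [13/15, 2/15]
P^2 =
  1: [173/225, 52/225]
  2: [169/225, 56/225]
P^3 =
  1: [2579/3375, 796/3375]
  2: [2587/3375, 788/3375]

(P^3)[2 -> 2] = 788/3375

Answer: 788/3375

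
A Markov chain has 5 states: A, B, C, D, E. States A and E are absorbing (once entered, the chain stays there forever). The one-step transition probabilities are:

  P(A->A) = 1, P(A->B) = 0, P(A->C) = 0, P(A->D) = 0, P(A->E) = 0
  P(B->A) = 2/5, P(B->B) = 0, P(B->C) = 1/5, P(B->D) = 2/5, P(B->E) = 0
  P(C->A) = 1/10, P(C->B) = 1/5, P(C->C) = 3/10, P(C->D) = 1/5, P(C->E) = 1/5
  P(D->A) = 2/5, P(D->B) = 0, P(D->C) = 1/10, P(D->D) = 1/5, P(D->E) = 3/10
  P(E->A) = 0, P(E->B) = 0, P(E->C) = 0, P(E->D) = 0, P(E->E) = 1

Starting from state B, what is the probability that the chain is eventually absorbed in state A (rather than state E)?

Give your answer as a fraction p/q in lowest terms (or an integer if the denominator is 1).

Answer: 91/125

Derivation:
Let a_i = P(absorbed in A | start in state i).
Boundary conditions: a_A = 1, a_E = 0.
For each transient state i, a_i = sum_j P(i->j) * a_j:
  a_B = 2/5*a_A + 0*a_B + 1/5*a_C + 2/5*a_D + 0*a_E
  a_C = 1/10*a_A + 1/5*a_B + 3/10*a_C + 1/5*a_D + 1/5*a_E
  a_D = 2/5*a_A + 0*a_B + 1/10*a_C + 1/5*a_D + 3/10*a_E

Substituting a_A = 1 and a_E = 0, rearrange to (I - Q) a = r where r[i] = P(i -> A):
  [1, -1/5, -2/5] . (a_B, a_C, a_D) = 2/5
  [-1/5, 7/10, -1/5] . (a_B, a_C, a_D) = 1/10
  [0, -1/10, 4/5] . (a_B, a_C, a_D) = 2/5

Solving yields:
  a_B = 91/125
  a_C = 64/125
  a_D = 141/250

Starting state is B, so the absorption probability is a_B = 91/125.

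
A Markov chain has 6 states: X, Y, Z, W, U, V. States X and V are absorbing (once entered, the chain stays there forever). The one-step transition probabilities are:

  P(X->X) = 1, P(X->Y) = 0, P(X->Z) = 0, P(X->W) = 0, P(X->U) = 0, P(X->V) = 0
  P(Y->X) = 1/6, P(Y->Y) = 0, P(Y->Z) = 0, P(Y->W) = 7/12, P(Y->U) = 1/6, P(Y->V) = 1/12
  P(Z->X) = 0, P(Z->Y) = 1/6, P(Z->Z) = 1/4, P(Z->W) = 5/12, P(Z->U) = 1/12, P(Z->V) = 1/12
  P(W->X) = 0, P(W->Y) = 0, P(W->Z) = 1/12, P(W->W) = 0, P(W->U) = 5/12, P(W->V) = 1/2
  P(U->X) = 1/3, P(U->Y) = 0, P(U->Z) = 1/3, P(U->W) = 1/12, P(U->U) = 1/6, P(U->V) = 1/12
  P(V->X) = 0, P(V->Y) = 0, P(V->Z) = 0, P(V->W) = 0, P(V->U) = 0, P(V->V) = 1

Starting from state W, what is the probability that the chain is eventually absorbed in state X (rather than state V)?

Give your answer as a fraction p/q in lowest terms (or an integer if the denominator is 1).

Let a_i = P(absorbed in X | start in state i).
Boundary conditions: a_X = 1, a_V = 0.
For each transient state i, a_i = sum_j P(i->j) * a_j:
  a_Y = 1/6*a_X + 0*a_Y + 0*a_Z + 7/12*a_W + 1/6*a_U + 1/12*a_V
  a_Z = 0*a_X + 1/6*a_Y + 1/4*a_Z + 5/12*a_W + 1/12*a_U + 1/12*a_V
  a_W = 0*a_X + 0*a_Y + 1/12*a_Z + 0*a_W + 5/12*a_U + 1/2*a_V
  a_U = 1/3*a_X + 0*a_Y + 1/3*a_Z + 1/12*a_W + 1/6*a_U + 1/12*a_V

Substituting a_X = 1 and a_V = 0, rearrange to (I - Q) a = r where r[i] = P(i -> X):
  [1, 0, -7/12, -1/6] . (a_Y, a_Z, a_W, a_U) = 1/6
  [-1/6, 3/4, -5/12, -1/12] . (a_Y, a_Z, a_W, a_U) = 0
  [0, -1/12, 1, -5/12] . (a_Y, a_Z, a_W, a_U) = 0
  [0, -1/3, -1/12, 5/6] . (a_Y, a_Z, a_W, a_U) = 1/3

Solving yields:
  a_Y = 43/107
  a_Z = 677/2354
  a_W = 293/1177
  a_U = 1271/2354

Starting state is W, so the absorption probability is a_W = 293/1177.

Answer: 293/1177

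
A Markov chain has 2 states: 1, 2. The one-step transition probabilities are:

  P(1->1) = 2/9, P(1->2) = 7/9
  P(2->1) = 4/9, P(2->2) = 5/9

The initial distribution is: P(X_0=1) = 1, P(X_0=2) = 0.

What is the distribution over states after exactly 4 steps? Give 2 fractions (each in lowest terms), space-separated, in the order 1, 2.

Propagating the distribution step by step (d_{t+1} = d_t * P):
d_0 = (1=1, 2=0)
  d_1[1] = 1*2/9 + 0*4/9 = 2/9
  d_1[2] = 1*7/9 + 0*5/9 = 7/9
d_1 = (1=2/9, 2=7/9)
  d_2[1] = 2/9*2/9 + 7/9*4/9 = 32/81
  d_2[2] = 2/9*7/9 + 7/9*5/9 = 49/81
d_2 = (1=32/81, 2=49/81)
  d_3[1] = 32/81*2/9 + 49/81*4/9 = 260/729
  d_3[2] = 32/81*7/9 + 49/81*5/9 = 469/729
d_3 = (1=260/729, 2=469/729)
  d_4[1] = 260/729*2/9 + 469/729*4/9 = 2396/6561
  d_4[2] = 260/729*7/9 + 469/729*5/9 = 4165/6561
d_4 = (1=2396/6561, 2=4165/6561)

Answer: 2396/6561 4165/6561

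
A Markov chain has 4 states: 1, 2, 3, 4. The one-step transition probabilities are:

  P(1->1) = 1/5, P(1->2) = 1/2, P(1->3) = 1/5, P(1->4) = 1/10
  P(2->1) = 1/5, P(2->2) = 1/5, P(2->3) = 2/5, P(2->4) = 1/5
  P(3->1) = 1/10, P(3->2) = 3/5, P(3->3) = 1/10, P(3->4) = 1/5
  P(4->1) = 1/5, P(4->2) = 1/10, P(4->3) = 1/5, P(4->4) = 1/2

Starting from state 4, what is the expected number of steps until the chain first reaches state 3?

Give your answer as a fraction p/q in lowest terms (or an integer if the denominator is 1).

Answer: 25/6

Derivation:
Let h_i = expected steps to first reach 3 from state i.
Boundary: h_3 = 0.
First-step equations for the other states:
  h_1 = 1 + 1/5*h_1 + 1/2*h_2 + 1/5*h_3 + 1/10*h_4
  h_2 = 1 + 1/5*h_1 + 1/5*h_2 + 2/5*h_3 + 1/5*h_4
  h_4 = 1 + 1/5*h_1 + 1/10*h_2 + 1/5*h_3 + 1/2*h_4

Substituting h_3 = 0 and rearranging gives the linear system (I - Q) h = 1:
  [4/5, -1/2, -1/10] . (h_1, h_2, h_4) = 1
  [-1/5, 4/5, -1/5] . (h_1, h_2, h_4) = 1
  [-1/5, -1/10, 1/2] . (h_1, h_2, h_4) = 1

Solving yields:
  h_1 = 205/54
  h_2 = 175/54
  h_4 = 25/6

Starting state is 4, so the expected hitting time is h_4 = 25/6.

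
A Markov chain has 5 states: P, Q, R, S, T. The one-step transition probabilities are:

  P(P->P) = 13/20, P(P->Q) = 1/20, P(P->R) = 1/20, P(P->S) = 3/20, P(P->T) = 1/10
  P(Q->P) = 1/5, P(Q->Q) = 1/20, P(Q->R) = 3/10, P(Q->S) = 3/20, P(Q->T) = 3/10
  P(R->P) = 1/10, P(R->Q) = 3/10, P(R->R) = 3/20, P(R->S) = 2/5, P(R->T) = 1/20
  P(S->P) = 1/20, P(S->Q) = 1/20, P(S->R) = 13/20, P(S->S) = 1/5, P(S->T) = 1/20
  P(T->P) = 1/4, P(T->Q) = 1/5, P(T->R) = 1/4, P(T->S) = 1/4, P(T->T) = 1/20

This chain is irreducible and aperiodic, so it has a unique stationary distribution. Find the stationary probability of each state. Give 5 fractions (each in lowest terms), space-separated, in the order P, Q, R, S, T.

Answer: 27384/106511 14153/106511 29170/106511 25571/106511 10233/106511

Derivation:
The stationary distribution satisfies pi = pi * P, i.e.:
  pi_P = 13/20*pi_P + 1/5*pi_Q + 1/10*pi_R + 1/20*pi_S + 1/4*pi_T
  pi_Q = 1/20*pi_P + 1/20*pi_Q + 3/10*pi_R + 1/20*pi_S + 1/5*pi_T
  pi_R = 1/20*pi_P + 3/10*pi_Q + 3/20*pi_R + 13/20*pi_S + 1/4*pi_T
  pi_S = 3/20*pi_P + 3/20*pi_Q + 2/5*pi_R + 1/5*pi_S + 1/4*pi_T
  pi_T = 1/10*pi_P + 3/10*pi_Q + 1/20*pi_R + 1/20*pi_S + 1/20*pi_T
with normalization: pi_P + pi_Q + pi_R + pi_S + pi_T = 1.

Using the first 4 balance equations plus normalization, the linear system A*pi = b is:
  [-7/20, 1/5, 1/10, 1/20, 1/4] . pi = 0
  [1/20, -19/20, 3/10, 1/20, 1/5] . pi = 0
  [1/20, 3/10, -17/20, 13/20, 1/4] . pi = 0
  [3/20, 3/20, 2/5, -4/5, 1/4] . pi = 0
  [1, 1, 1, 1, 1] . pi = 1

Solving yields:
  pi_P = 27384/106511
  pi_Q = 14153/106511
  pi_R = 29170/106511
  pi_S = 25571/106511
  pi_T = 10233/106511

Verification (pi * P):
  27384/106511*13/20 + 14153/106511*1/5 + 29170/106511*1/10 + 25571/106511*1/20 + 10233/106511*1/4 = 27384/106511 = pi_P  (ok)
  27384/106511*1/20 + 14153/106511*1/20 + 29170/106511*3/10 + 25571/106511*1/20 + 10233/106511*1/5 = 14153/106511 = pi_Q  (ok)
  27384/106511*1/20 + 14153/106511*3/10 + 29170/106511*3/20 + 25571/106511*13/20 + 10233/106511*1/4 = 29170/106511 = pi_R  (ok)
  27384/106511*3/20 + 14153/106511*3/20 + 29170/106511*2/5 + 25571/106511*1/5 + 10233/106511*1/4 = 25571/106511 = pi_S  (ok)
  27384/106511*1/10 + 14153/106511*3/10 + 29170/106511*1/20 + 25571/106511*1/20 + 10233/106511*1/20 = 10233/106511 = pi_T  (ok)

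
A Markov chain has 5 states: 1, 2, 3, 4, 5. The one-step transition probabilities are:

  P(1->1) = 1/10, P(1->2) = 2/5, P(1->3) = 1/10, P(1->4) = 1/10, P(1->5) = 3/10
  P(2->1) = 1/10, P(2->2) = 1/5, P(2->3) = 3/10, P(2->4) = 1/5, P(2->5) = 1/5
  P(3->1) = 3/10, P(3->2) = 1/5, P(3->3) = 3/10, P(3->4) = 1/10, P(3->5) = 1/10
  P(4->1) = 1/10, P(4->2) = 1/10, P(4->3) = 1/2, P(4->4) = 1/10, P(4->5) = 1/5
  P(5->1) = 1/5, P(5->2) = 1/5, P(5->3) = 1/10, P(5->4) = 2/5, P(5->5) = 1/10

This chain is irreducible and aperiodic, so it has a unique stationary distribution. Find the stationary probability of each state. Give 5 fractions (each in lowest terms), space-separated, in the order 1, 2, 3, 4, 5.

The stationary distribution satisfies pi = pi * P, i.e.:
  pi_1 = 1/10*pi_1 + 1/10*pi_2 + 3/10*pi_3 + 1/10*pi_4 + 1/5*pi_5
  pi_2 = 2/5*pi_1 + 1/5*pi_2 + 1/5*pi_3 + 1/10*pi_4 + 1/5*pi_5
  pi_3 = 1/10*pi_1 + 3/10*pi_2 + 3/10*pi_3 + 1/2*pi_4 + 1/10*pi_5
  pi_4 = 1/10*pi_1 + 1/5*pi_2 + 1/10*pi_3 + 1/10*pi_4 + 2/5*pi_5
  pi_5 = 3/10*pi_1 + 1/5*pi_2 + 1/10*pi_3 + 1/5*pi_4 + 1/10*pi_5
with normalization: pi_1 + pi_2 + pi_3 + pi_4 + pi_5 = 1.

Using the first 4 balance equations plus normalization, the linear system A*pi = b is:
  [-9/10, 1/10, 3/10, 1/10, 1/5] . pi = 0
  [2/5, -4/5, 1/5, 1/10, 1/5] . pi = 0
  [1/10, 3/10, -7/10, 1/2, 1/10] . pi = 0
  [1/10, 1/5, 1/10, -9/10, 2/5] . pi = 0
  [1, 1, 1, 1, 1] . pi = 1

Solving yields:
  pi_1 = 2143/12568
  pi_2 = 681/3142
  pi_3 = 3343/12568
  pi_4 = 1091/6284
  pi_5 = 272/1571

Verification (pi * P):
  2143/12568*1/10 + 681/3142*1/10 + 3343/12568*3/10 + 1091/6284*1/10 + 272/1571*1/5 = 2143/12568 = pi_1  (ok)
  2143/12568*2/5 + 681/3142*1/5 + 3343/12568*1/5 + 1091/6284*1/10 + 272/1571*1/5 = 681/3142 = pi_2  (ok)
  2143/12568*1/10 + 681/3142*3/10 + 3343/12568*3/10 + 1091/6284*1/2 + 272/1571*1/10 = 3343/12568 = pi_3  (ok)
  2143/12568*1/10 + 681/3142*1/5 + 3343/12568*1/10 + 1091/6284*1/10 + 272/1571*2/5 = 1091/6284 = pi_4  (ok)
  2143/12568*3/10 + 681/3142*1/5 + 3343/12568*1/10 + 1091/6284*1/5 + 272/1571*1/10 = 272/1571 = pi_5  (ok)

Answer: 2143/12568 681/3142 3343/12568 1091/6284 272/1571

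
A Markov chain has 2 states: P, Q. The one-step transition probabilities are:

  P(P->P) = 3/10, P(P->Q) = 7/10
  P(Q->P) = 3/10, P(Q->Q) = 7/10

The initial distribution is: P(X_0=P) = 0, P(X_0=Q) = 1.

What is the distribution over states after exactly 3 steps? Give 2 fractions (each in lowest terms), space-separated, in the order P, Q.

Answer: 3/10 7/10

Derivation:
Propagating the distribution step by step (d_{t+1} = d_t * P):
d_0 = (P=0, Q=1)
  d_1[P] = 0*3/10 + 1*3/10 = 3/10
  d_1[Q] = 0*7/10 + 1*7/10 = 7/10
d_1 = (P=3/10, Q=7/10)
  d_2[P] = 3/10*3/10 + 7/10*3/10 = 3/10
  d_2[Q] = 3/10*7/10 + 7/10*7/10 = 7/10
d_2 = (P=3/10, Q=7/10)
  d_3[P] = 3/10*3/10 + 7/10*3/10 = 3/10
  d_3[Q] = 3/10*7/10 + 7/10*7/10 = 7/10
d_3 = (P=3/10, Q=7/10)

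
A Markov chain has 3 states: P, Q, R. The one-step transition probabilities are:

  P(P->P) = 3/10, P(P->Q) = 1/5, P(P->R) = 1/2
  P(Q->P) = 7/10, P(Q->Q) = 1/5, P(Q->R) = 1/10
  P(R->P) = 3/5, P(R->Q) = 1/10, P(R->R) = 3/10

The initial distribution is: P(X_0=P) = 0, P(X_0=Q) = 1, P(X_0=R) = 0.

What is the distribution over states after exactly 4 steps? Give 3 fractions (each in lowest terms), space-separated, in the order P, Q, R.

Propagating the distribution step by step (d_{t+1} = d_t * P):
d_0 = (P=0, Q=1, R=0)
  d_1[P] = 0*3/10 + 1*7/10 + 0*3/5 = 7/10
  d_1[Q] = 0*1/5 + 1*1/5 + 0*1/10 = 1/5
  d_1[R] = 0*1/2 + 1*1/10 + 0*3/10 = 1/10
d_1 = (P=7/10, Q=1/5, R=1/10)
  d_2[P] = 7/10*3/10 + 1/5*7/10 + 1/10*3/5 = 41/100
  d_2[Q] = 7/10*1/5 + 1/5*1/5 + 1/10*1/10 = 19/100
  d_2[R] = 7/10*1/2 + 1/5*1/10 + 1/10*3/10 = 2/5
d_2 = (P=41/100, Q=19/100, R=2/5)
  d_3[P] = 41/100*3/10 + 19/100*7/10 + 2/5*3/5 = 62/125
  d_3[Q] = 41/100*1/5 + 19/100*1/5 + 2/5*1/10 = 4/25
  d_3[R] = 41/100*1/2 + 19/100*1/10 + 2/5*3/10 = 43/125
d_3 = (P=62/125, Q=4/25, R=43/125)
  d_4[P] = 62/125*3/10 + 4/25*7/10 + 43/125*3/5 = 292/625
  d_4[Q] = 62/125*1/5 + 4/25*1/5 + 43/125*1/10 = 207/1250
  d_4[R] = 62/125*1/2 + 4/25*1/10 + 43/125*3/10 = 459/1250
d_4 = (P=292/625, Q=207/1250, R=459/1250)

Answer: 292/625 207/1250 459/1250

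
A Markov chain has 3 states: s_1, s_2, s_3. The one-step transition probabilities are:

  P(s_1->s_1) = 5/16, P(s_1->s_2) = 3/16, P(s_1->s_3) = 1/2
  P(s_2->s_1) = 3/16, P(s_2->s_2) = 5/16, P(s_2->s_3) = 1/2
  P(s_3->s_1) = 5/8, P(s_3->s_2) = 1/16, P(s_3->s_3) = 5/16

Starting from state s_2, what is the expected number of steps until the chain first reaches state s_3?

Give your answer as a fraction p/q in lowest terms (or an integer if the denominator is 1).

Let h_i = expected steps to first reach s_3 from state i.
Boundary: h_s_3 = 0.
First-step equations for the other states:
  h_s_1 = 1 + 5/16*h_s_1 + 3/16*h_s_2 + 1/2*h_s_3
  h_s_2 = 1 + 3/16*h_s_1 + 5/16*h_s_2 + 1/2*h_s_3

Substituting h_s_3 = 0 and rearranging gives the linear system (I - Q) h = 1:
  [11/16, -3/16] . (h_s_1, h_s_2) = 1
  [-3/16, 11/16] . (h_s_1, h_s_2) = 1

Solving yields:
  h_s_1 = 2
  h_s_2 = 2

Starting state is s_2, so the expected hitting time is h_s_2 = 2.

Answer: 2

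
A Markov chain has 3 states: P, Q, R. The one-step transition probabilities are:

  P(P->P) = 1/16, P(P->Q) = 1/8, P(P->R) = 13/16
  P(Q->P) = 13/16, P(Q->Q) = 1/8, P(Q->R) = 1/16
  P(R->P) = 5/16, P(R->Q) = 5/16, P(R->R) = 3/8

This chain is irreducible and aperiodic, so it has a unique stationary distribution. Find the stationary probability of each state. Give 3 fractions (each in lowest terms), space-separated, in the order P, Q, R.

Answer: 135/404 85/404 46/101

Derivation:
The stationary distribution satisfies pi = pi * P, i.e.:
  pi_P = 1/16*pi_P + 13/16*pi_Q + 5/16*pi_R
  pi_Q = 1/8*pi_P + 1/8*pi_Q + 5/16*pi_R
  pi_R = 13/16*pi_P + 1/16*pi_Q + 3/8*pi_R
with normalization: pi_P + pi_Q + pi_R = 1.

Using the first 2 balance equations plus normalization, the linear system A*pi = b is:
  [-15/16, 13/16, 5/16] . pi = 0
  [1/8, -7/8, 5/16] . pi = 0
  [1, 1, 1] . pi = 1

Solving yields:
  pi_P = 135/404
  pi_Q = 85/404
  pi_R = 46/101

Verification (pi * P):
  135/404*1/16 + 85/404*13/16 + 46/101*5/16 = 135/404 = pi_P  (ok)
  135/404*1/8 + 85/404*1/8 + 46/101*5/16 = 85/404 = pi_Q  (ok)
  135/404*13/16 + 85/404*1/16 + 46/101*3/8 = 46/101 = pi_R  (ok)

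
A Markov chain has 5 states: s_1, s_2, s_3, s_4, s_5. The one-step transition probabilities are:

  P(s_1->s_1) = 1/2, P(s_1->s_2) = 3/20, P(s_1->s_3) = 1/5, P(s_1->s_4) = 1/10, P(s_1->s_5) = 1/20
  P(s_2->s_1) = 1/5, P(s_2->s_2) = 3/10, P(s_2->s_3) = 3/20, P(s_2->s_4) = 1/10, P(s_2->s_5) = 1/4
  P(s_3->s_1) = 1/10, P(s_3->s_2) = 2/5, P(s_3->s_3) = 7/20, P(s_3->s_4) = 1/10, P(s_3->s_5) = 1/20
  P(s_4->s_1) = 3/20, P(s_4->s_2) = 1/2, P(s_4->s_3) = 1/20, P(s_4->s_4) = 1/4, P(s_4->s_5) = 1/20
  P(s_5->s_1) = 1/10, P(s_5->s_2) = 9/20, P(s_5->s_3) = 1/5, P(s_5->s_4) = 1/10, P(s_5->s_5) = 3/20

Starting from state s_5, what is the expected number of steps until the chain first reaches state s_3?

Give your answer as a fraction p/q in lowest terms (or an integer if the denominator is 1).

Let h_i = expected steps to first reach s_3 from state i.
Boundary: h_s_3 = 0.
First-step equations for the other states:
  h_s_1 = 1 + 1/2*h_s_1 + 3/20*h_s_2 + 1/5*h_s_3 + 1/10*h_s_4 + 1/20*h_s_5
  h_s_2 = 1 + 1/5*h_s_1 + 3/10*h_s_2 + 3/20*h_s_3 + 1/10*h_s_4 + 1/4*h_s_5
  h_s_4 = 1 + 3/20*h_s_1 + 1/2*h_s_2 + 1/20*h_s_3 + 1/4*h_s_4 + 1/20*h_s_5
  h_s_5 = 1 + 1/10*h_s_1 + 9/20*h_s_2 + 1/5*h_s_3 + 1/10*h_s_4 + 3/20*h_s_5

Substituting h_s_3 = 0 and rearranging gives the linear system (I - Q) h = 1:
  [1/2, -3/20, -1/10, -1/20] . (h_s_1, h_s_2, h_s_4, h_s_5) = 1
  [-1/5, 7/10, -1/10, -1/4] . (h_s_1, h_s_2, h_s_4, h_s_5) = 1
  [-3/20, -1/2, 3/4, -1/20] . (h_s_1, h_s_2, h_s_4, h_s_5) = 1
  [-1/10, -9/20, -1/10, 17/20] . (h_s_1, h_s_2, h_s_4, h_s_5) = 1

Solving yields:
  h_s_1 = 7990/1351
  h_s_2 = 8500/1351
  h_s_4 = 9610/1351
  h_s_5 = 8160/1351

Starting state is s_5, so the expected hitting time is h_s_5 = 8160/1351.

Answer: 8160/1351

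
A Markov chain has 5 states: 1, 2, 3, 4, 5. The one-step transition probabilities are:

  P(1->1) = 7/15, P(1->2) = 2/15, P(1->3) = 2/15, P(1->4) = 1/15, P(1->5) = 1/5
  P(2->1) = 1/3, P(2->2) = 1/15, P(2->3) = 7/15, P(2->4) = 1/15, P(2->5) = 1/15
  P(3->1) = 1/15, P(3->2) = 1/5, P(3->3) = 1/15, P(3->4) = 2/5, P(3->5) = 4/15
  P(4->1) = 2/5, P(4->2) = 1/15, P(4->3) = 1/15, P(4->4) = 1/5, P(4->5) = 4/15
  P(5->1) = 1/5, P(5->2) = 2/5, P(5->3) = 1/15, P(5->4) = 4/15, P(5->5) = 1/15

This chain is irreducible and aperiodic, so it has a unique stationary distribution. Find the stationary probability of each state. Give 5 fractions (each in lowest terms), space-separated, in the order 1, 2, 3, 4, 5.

Answer: 313/968 487/2904 41/264 515/2904 64/363

Derivation:
The stationary distribution satisfies pi = pi * P, i.e.:
  pi_1 = 7/15*pi_1 + 1/3*pi_2 + 1/15*pi_3 + 2/5*pi_4 + 1/5*pi_5
  pi_2 = 2/15*pi_1 + 1/15*pi_2 + 1/5*pi_3 + 1/15*pi_4 + 2/5*pi_5
  pi_3 = 2/15*pi_1 + 7/15*pi_2 + 1/15*pi_3 + 1/15*pi_4 + 1/15*pi_5
  pi_4 = 1/15*pi_1 + 1/15*pi_2 + 2/5*pi_3 + 1/5*pi_4 + 4/15*pi_5
  pi_5 = 1/5*pi_1 + 1/15*pi_2 + 4/15*pi_3 + 4/15*pi_4 + 1/15*pi_5
with normalization: pi_1 + pi_2 + pi_3 + pi_4 + pi_5 = 1.

Using the first 4 balance equations plus normalization, the linear system A*pi = b is:
  [-8/15, 1/3, 1/15, 2/5, 1/5] . pi = 0
  [2/15, -14/15, 1/5, 1/15, 2/5] . pi = 0
  [2/15, 7/15, -14/15, 1/15, 1/15] . pi = 0
  [1/15, 1/15, 2/5, -4/5, 4/15] . pi = 0
  [1, 1, 1, 1, 1] . pi = 1

Solving yields:
  pi_1 = 313/968
  pi_2 = 487/2904
  pi_3 = 41/264
  pi_4 = 515/2904
  pi_5 = 64/363

Verification (pi * P):
  313/968*7/15 + 487/2904*1/3 + 41/264*1/15 + 515/2904*2/5 + 64/363*1/5 = 313/968 = pi_1  (ok)
  313/968*2/15 + 487/2904*1/15 + 41/264*1/5 + 515/2904*1/15 + 64/363*2/5 = 487/2904 = pi_2  (ok)
  313/968*2/15 + 487/2904*7/15 + 41/264*1/15 + 515/2904*1/15 + 64/363*1/15 = 41/264 = pi_3  (ok)
  313/968*1/15 + 487/2904*1/15 + 41/264*2/5 + 515/2904*1/5 + 64/363*4/15 = 515/2904 = pi_4  (ok)
  313/968*1/5 + 487/2904*1/15 + 41/264*4/15 + 515/2904*4/15 + 64/363*1/15 = 64/363 = pi_5  (ok)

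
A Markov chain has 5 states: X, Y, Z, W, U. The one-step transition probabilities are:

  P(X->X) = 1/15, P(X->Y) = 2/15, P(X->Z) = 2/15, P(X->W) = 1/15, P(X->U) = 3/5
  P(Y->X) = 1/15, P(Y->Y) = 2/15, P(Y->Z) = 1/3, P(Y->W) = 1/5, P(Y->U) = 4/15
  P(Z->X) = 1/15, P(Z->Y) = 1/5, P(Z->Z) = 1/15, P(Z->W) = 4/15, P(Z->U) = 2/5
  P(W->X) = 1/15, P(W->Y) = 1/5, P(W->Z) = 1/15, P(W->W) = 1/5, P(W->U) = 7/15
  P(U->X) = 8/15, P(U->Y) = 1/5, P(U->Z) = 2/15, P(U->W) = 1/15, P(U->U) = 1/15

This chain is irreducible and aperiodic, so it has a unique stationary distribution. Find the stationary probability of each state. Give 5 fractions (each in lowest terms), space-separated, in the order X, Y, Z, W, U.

Answer: 5225/24083 4189/24083 3588/24083 3325/24083 7756/24083

Derivation:
The stationary distribution satisfies pi = pi * P, i.e.:
  pi_X = 1/15*pi_X + 1/15*pi_Y + 1/15*pi_Z + 1/15*pi_W + 8/15*pi_U
  pi_Y = 2/15*pi_X + 2/15*pi_Y + 1/5*pi_Z + 1/5*pi_W + 1/5*pi_U
  pi_Z = 2/15*pi_X + 1/3*pi_Y + 1/15*pi_Z + 1/15*pi_W + 2/15*pi_U
  pi_W = 1/15*pi_X + 1/5*pi_Y + 4/15*pi_Z + 1/5*pi_W + 1/15*pi_U
  pi_U = 3/5*pi_X + 4/15*pi_Y + 2/5*pi_Z + 7/15*pi_W + 1/15*pi_U
with normalization: pi_X + pi_Y + pi_Z + pi_W + pi_U = 1.

Using the first 4 balance equations plus normalization, the linear system A*pi = b is:
  [-14/15, 1/15, 1/15, 1/15, 8/15] . pi = 0
  [2/15, -13/15, 1/5, 1/5, 1/5] . pi = 0
  [2/15, 1/3, -14/15, 1/15, 2/15] . pi = 0
  [1/15, 1/5, 4/15, -4/5, 1/15] . pi = 0
  [1, 1, 1, 1, 1] . pi = 1

Solving yields:
  pi_X = 5225/24083
  pi_Y = 4189/24083
  pi_Z = 3588/24083
  pi_W = 3325/24083
  pi_U = 7756/24083

Verification (pi * P):
  5225/24083*1/15 + 4189/24083*1/15 + 3588/24083*1/15 + 3325/24083*1/15 + 7756/24083*8/15 = 5225/24083 = pi_X  (ok)
  5225/24083*2/15 + 4189/24083*2/15 + 3588/24083*1/5 + 3325/24083*1/5 + 7756/24083*1/5 = 4189/24083 = pi_Y  (ok)
  5225/24083*2/15 + 4189/24083*1/3 + 3588/24083*1/15 + 3325/24083*1/15 + 7756/24083*2/15 = 3588/24083 = pi_Z  (ok)
  5225/24083*1/15 + 4189/24083*1/5 + 3588/24083*4/15 + 3325/24083*1/5 + 7756/24083*1/15 = 3325/24083 = pi_W  (ok)
  5225/24083*3/5 + 4189/24083*4/15 + 3588/24083*2/5 + 3325/24083*7/15 + 7756/24083*1/15 = 7756/24083 = pi_U  (ok)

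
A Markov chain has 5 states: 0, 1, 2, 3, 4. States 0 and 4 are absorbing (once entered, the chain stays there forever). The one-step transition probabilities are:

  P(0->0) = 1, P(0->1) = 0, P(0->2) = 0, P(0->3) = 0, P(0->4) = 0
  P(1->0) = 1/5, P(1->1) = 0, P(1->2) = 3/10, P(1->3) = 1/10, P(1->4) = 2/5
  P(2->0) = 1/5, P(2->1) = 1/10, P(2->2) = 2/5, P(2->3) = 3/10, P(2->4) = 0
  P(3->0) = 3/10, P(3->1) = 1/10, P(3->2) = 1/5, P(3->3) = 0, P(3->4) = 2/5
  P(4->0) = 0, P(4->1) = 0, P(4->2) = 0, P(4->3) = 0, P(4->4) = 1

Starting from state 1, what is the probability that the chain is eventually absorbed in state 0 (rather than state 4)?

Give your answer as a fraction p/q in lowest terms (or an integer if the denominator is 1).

Answer: 217/493

Derivation:
Let a_i = P(absorbed in 0 | start in state i).
Boundary conditions: a_0 = 1, a_4 = 0.
For each transient state i, a_i = sum_j P(i->j) * a_j:
  a_1 = 1/5*a_0 + 0*a_1 + 3/10*a_2 + 1/10*a_3 + 2/5*a_4
  a_2 = 1/5*a_0 + 1/10*a_1 + 2/5*a_2 + 3/10*a_3 + 0*a_4
  a_3 = 3/10*a_0 + 1/10*a_1 + 1/5*a_2 + 0*a_3 + 2/5*a_4

Substituting a_0 = 1 and a_4 = 0, rearrange to (I - Q) a = r where r[i] = P(i -> 0):
  [1, -3/10, -1/10] . (a_1, a_2, a_3) = 1/5
  [-1/10, 3/5, -3/10] . (a_1, a_2, a_3) = 1/5
  [-1/10, -1/5, 1] . (a_1, a_2, a_3) = 3/10

Solving yields:
  a_1 = 217/493
  a_2 = 317/493
  a_3 = 233/493

Starting state is 1, so the absorption probability is a_1 = 217/493.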